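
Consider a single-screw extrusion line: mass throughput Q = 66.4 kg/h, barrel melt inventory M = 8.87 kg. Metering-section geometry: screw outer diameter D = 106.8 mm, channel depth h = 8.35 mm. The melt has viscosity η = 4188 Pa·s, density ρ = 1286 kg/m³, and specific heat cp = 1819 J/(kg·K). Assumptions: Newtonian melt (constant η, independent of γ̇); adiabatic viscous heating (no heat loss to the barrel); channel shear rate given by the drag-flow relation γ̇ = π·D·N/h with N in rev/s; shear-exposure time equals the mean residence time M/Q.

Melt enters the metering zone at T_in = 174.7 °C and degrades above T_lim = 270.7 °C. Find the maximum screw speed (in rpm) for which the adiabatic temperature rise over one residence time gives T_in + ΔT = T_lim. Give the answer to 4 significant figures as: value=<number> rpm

value=15.77 rpm

Throughput in SI: Q_s = 66.4 kg/h ÷ 3600 s/h = 0.0184444 kg/s
Mean residence time: t_res = M/Q_s = 8.87 kg / 0.0184444 kg/s = 480.904 s
D = 106.8 mm = 0.1068 m;  h = 8.35 mm = 0.00835 m
Allowable rise: ΔT_a = T_lim − T_in = 270.7 − 174.7 = 96 K
γ̇_max² = ΔT_a·ρ·cp/(η·t_res) = 96·1286·1819/(4188·480.904) = 111.501 s⁻²
Take the square root: γ̇_max = √(111.501) = 10.5594 s⁻¹
N_max = γ̇_max·h / (π·D) = 10.5594 · 0.00835 / (π · 0.1068) = 0.262788 rev/s = 15.7673 rpm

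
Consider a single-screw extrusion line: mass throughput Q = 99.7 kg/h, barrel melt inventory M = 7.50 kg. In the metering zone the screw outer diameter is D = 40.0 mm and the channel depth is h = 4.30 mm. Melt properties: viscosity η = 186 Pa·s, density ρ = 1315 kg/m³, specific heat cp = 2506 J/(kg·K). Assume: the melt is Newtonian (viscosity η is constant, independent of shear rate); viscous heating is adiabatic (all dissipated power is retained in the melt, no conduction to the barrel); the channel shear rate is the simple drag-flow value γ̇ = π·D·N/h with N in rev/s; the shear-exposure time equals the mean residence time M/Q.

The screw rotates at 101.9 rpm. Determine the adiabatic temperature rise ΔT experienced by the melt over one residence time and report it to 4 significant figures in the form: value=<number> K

Throughput in SI: Q_s = 99.7 kg/h ÷ 3600 s/h = 0.0276944 kg/s
t_res = M / Q_s = 7.50 / 0.0276944 = 270.812 s
Convert to SI: D = 0.04 m, h = 0.0043 m, N = 101.9/60 = 1.69833 rev/s
γ̇ = π·D·N / h = π · 0.04 · 1.69833 / 0.0043 = 49.6323 s⁻¹
Adiabatic rise: ΔT = η γ̇² t_res / (ρ cp) = 186·(49.6323)²·270.812 / (1315·2506) = 37.6533 K

value=37.65 K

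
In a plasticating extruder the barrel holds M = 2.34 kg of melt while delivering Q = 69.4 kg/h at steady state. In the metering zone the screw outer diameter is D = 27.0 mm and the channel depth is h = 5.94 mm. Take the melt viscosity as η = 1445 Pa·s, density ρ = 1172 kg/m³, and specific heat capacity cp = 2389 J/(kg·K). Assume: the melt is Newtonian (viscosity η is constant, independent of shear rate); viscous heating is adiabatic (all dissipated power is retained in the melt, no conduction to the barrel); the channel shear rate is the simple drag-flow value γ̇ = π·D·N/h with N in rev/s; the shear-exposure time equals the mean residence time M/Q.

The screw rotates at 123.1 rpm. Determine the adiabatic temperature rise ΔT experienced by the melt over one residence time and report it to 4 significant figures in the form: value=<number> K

value=53.77 K

Q_s = Q / 3600 = 69.4 / 3600 = 0.0192778 kg/s
Mean residence time: t_res = M/Q_s = 2.34 kg / 0.0192778 kg/s = 121.383 s
Convert to SI: D = 0.027 m, h = 0.00594 m, N = 123.1/60 = 2.05167 rev/s
Shear rate: γ̇ = πDN/h = π·0.027·2.05167/0.00594 = 29.2977 s⁻¹
Adiabatic rise: ΔT = η γ̇² t_res / (ρ cp) = 1445·(29.2977)²·121.383 / (1172·2389) = 53.7714 K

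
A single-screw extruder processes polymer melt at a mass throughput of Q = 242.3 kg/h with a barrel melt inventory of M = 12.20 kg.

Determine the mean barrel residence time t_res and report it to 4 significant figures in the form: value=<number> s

Convert throughput: Q = 242.3 kg/h = 242.3/3600 = 0.0673056 kg/s
t_res = M / Q_s = 12.20 / 0.0673056 = 181.263 s

value=181.3 s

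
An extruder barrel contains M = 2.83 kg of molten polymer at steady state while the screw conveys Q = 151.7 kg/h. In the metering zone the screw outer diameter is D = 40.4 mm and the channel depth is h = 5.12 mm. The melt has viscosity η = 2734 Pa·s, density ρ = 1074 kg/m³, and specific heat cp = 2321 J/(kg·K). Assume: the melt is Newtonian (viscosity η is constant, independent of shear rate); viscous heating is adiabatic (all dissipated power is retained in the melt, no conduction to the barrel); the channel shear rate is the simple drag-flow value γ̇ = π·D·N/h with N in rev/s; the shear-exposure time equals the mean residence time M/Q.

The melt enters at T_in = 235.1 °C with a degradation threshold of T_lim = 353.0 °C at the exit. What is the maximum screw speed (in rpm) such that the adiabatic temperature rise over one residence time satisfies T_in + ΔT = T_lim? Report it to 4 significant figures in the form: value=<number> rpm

Convert throughput: Q = 151.7 kg/h = 151.7/3600 = 0.0421389 kg/s
t_res = M / Q_s = 2.83 / 0.0421389 = 67.1589 s
Geometry in SI: D = 40.4 mm → 0.0404 m, h = 5.12 mm → 0.00512 m
ΔT_a = T_lim − T_in = 353.0 °C − 235.1 °C = 117.9 K
γ̇_max² = ΔT_a·ρ·cp / (η·t_res) = [117.9 × 1074 × 2321] / [2734 × 67.1589] = 1600.63 s⁻²
γ̇_max = sqrt(1600.63) = 40.0079 s⁻¹
N_max = γ̇_max·h / (π·D) = 40.0079 · 0.00512 / (π · 0.0404) = 1.61393 rev/s = 96.8357 rpm

value=96.84 rpm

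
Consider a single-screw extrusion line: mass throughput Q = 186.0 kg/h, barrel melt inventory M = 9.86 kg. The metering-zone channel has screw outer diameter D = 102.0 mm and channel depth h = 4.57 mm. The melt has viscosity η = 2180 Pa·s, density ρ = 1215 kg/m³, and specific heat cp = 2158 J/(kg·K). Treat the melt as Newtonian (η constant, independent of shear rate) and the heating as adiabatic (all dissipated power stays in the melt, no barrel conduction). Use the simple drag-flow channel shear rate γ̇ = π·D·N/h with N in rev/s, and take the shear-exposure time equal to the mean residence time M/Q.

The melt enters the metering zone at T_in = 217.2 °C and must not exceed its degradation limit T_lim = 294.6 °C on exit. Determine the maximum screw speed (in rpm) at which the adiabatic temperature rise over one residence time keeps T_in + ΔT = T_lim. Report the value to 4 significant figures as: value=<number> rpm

value=18.90 rpm

Convert throughput: Q = 186.0 kg/h = 186.0/3600 = 0.0516667 kg/s
t_res = M / Q_s = 9.86 / 0.0516667 = 190.839 s
Geometry in SI: D = 102.0 mm → 0.102 m, h = 4.57 mm → 0.00457 m
Allowable rise: ΔT_a = T_lim − T_in = 294.6 − 217.2 = 77.4 K
Invert ΔT = ηγ̇²t_res/(ρcp) for γ̇: γ̇_max² = ΔT_a ρ cp / (η t_res) = 77.4·1215·2158 / (2180·190.839) = 487.804 s⁻²
γ̇_max = √487.804 = 22.0863 s⁻¹
Solve γ̇ = πDN/h for N: N_max = γ̇_max·h/(π·D) = 22.0863 × 0.00457 / (π × 0.102) = 0.314984 rev/s = 18.8991 rpm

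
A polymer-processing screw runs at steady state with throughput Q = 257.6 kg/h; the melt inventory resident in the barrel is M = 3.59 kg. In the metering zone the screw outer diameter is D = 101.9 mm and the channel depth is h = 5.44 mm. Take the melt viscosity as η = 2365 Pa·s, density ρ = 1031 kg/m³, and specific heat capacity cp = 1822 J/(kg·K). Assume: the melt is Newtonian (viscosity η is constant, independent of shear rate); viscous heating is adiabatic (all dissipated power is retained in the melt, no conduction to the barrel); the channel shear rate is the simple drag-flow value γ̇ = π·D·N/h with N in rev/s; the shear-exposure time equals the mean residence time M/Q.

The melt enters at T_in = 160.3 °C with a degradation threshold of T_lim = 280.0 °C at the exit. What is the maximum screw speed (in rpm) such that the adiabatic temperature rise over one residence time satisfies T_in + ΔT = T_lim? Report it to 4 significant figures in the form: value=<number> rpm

value=44.38 rpm

Throughput in SI: Q_s = 257.6 kg/h ÷ 3600 s/h = 0.0715556 kg/s
t_res = M / Q_s = 3.59 / 0.0715556 = 50.1708 s
D = 101.9 mm = 0.1019 m;  h = 5.44 mm = 0.00544 m
ΔT_a = T_lim − T_in = 280.0 − 160.3 = 119.7 K
γ̇_max² = ΔT_a·ρ·cp/(η·t_res) = 119.7·1031·1822/(2365·50.1708) = 1895.04 s⁻²
Take the square root: γ̇_max = √(1895.04) = 43.5321 s⁻¹
N_max = γ̇_max h / (πD) = 43.5321·0.00544/(π·0.1019) = 0.739749 rev/s → ×60 = 44.3849 rpm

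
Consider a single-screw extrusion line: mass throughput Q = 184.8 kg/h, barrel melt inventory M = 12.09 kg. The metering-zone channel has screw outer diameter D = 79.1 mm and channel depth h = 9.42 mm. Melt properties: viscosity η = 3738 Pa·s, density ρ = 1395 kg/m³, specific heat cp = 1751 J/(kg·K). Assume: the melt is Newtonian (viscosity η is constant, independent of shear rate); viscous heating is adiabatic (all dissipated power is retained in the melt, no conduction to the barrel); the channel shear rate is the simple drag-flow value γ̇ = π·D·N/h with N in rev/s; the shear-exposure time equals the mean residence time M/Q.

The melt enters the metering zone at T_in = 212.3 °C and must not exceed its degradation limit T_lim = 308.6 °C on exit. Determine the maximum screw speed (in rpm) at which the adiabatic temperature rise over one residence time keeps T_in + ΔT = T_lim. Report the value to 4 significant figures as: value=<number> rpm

value=37.18 rpm

Convert throughput: Q = 184.8 kg/h = 184.8/3600 = 0.0513333 kg/s
t_res = M / Q_s = 12.09 / 0.0513333 = 235.519 s
Geometry in SI: D = 79.1 mm → 0.0791 m, h = 9.42 mm → 0.00942 m
ΔT_a = T_lim − T_in = 308.6 − 212.3 = 96.3 K
Invert ΔT = ηγ̇²t_res/(ρcp) for γ̇: γ̇_max² = ΔT_a ρ cp / (η t_res) = 96.3·1395·1751 / (3738·235.519) = 267.19 s⁻²
γ̇_max = sqrt(267.19) = 16.346 s⁻¹
N_max = γ̇_max h / (πD) = 16.346·0.00942/(π·0.0791) = 0.619633 rev/s → ×60 = 37.178 rpm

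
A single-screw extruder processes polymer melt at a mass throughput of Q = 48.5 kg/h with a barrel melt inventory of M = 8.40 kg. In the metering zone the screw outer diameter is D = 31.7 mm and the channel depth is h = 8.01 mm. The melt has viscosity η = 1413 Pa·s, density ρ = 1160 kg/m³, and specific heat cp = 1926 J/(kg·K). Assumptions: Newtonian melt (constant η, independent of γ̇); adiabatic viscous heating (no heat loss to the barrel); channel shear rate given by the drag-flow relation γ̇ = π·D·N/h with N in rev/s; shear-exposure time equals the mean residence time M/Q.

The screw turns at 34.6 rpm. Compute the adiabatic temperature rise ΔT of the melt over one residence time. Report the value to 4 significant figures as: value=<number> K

Convert throughput: Q = 48.5 kg/h = 48.5/3600 = 0.0134722 kg/s
t_res = M / Q_s = 8.40 / 0.0134722 = 623.505 s
Geometry in metres: D = 31.7 mm → 0.0317 m, h = 8.01 mm → 0.00801 m; screw speed N = 34.6 rpm = 0.576667 rev/s
Shear rate: γ̇ = πDN/h = π·0.0317·0.576667/0.00801 = 7.16971 s⁻¹
Adiabatic rise: ΔT = η γ̇² t_res / (ρ cp) = 1413·(7.16971)²·623.505 / (1160·1926) = 20.2708 K

value=20.27 K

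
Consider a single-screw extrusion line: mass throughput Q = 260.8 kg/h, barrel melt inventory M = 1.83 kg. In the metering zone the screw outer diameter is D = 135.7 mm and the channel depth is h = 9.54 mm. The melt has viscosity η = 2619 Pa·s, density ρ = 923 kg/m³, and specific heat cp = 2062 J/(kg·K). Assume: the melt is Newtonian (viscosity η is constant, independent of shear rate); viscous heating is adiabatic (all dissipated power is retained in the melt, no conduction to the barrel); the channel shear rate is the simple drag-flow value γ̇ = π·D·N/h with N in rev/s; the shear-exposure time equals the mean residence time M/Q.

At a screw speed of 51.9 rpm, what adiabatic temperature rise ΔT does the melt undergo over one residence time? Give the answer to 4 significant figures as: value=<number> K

value=51.94 K

Q_s = Q / 3600 = 260.8 / 3600 = 0.0724444 kg/s
t_res = M / Q_s = 1.83 / 0.0724444 = 25.2607 s
Convert to SI: D = 0.1357 m, h = 0.00954 m, N = 51.9/60 = 0.865 rev/s
γ̇ = π D N / h = (π)(0.1357)(0.865) / 0.00954 = 38.6543 s⁻¹
Adiabatic rise: ΔT = η γ̇² t_res / (ρ cp) = 2619·(38.6543)²·25.2607 / (923·2062) = 51.9381 K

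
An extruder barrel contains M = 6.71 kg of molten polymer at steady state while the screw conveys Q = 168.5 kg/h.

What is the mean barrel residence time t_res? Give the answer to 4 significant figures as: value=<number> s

Convert throughput: Q = 168.5 kg/h = 168.5/3600 = 0.0468056 kg/s
Mean residence time: t_res = M/Q_s = 6.71 kg / 0.0468056 kg/s = 143.359 s

value=143.4 s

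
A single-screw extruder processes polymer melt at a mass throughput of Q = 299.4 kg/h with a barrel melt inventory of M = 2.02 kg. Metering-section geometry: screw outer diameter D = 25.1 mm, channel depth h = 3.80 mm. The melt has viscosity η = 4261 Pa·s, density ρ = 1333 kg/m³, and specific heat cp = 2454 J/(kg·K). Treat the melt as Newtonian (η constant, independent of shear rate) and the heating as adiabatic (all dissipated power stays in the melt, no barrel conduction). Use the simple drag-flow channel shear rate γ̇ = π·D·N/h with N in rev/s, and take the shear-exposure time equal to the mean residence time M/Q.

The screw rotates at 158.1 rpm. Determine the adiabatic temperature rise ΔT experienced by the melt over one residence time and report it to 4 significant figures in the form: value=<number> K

Convert throughput: Q = 299.4 kg/h = 299.4/3600 = 0.0831667 kg/s
t_res = M / Q_s = 2.02 ÷ 0.0831667 = 24.2886 s
Convert to SI: D = 0.0251 m, h = 0.0038 m, N = 158.1/60 = 2.635 rev/s
Shear rate: γ̇ = πDN/h = π·0.0251·2.635/0.0038 = 54.679 s⁻¹
ΔT = η·γ̇²·t_res / (ρ·cp) = 4261 · (54.679)² · 24.2886 / (1333 · 2454) = 94.5911 K

value=94.59 K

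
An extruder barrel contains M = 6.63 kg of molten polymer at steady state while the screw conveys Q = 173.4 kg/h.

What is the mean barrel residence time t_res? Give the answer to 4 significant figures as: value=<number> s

Convert throughput: Q = 173.4 kg/h = 173.4/3600 = 0.0481667 kg/s
t_res = M / Q_s = 6.63 / 0.0481667 = 137.647 s

value=137.6 s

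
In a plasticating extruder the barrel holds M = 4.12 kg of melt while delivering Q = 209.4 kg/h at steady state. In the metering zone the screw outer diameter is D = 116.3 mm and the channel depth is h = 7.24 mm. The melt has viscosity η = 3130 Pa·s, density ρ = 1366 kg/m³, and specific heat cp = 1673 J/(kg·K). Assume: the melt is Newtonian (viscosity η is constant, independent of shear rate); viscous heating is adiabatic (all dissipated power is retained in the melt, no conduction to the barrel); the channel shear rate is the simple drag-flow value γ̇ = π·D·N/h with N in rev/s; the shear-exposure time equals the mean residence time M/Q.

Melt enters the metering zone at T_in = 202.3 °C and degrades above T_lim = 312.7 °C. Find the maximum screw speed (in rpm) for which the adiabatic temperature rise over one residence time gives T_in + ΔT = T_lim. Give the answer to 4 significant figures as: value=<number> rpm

value=40.11 rpm

Q_s = Q / 3600 = 209.4 / 3600 = 0.0581667 kg/s
t_res = M / Q_s = 4.12 / 0.0581667 = 70.8309 s
Convert to metres: D = 0.1163 m, h = 0.00724 m
ΔT_a = T_lim − T_in = 312.7 − 202.3 = 110.4 K
γ̇_max² = ΔT_a·ρ·cp/(η·t_res) = 110.4·1366·1673/(3130·70.8309) = 1138.02 s⁻²
Take the square root: γ̇_max = √(1138.02) = 33.7345 s⁻¹
N_max = γ̇_max·h / (π·D) = 33.7345 · 0.00724 / (π · 0.1163) = 0.668472 rev/s = 40.1083 rpm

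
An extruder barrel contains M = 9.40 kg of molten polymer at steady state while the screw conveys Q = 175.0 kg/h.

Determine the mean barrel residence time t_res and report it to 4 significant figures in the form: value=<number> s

Q_s = Q / 3600 = 175.0 / 3600 = 0.0486111 kg/s
Mean residence time: t_res = M/Q_s = 9.40 kg / 0.0486111 kg/s = 193.371 s

value=193.4 s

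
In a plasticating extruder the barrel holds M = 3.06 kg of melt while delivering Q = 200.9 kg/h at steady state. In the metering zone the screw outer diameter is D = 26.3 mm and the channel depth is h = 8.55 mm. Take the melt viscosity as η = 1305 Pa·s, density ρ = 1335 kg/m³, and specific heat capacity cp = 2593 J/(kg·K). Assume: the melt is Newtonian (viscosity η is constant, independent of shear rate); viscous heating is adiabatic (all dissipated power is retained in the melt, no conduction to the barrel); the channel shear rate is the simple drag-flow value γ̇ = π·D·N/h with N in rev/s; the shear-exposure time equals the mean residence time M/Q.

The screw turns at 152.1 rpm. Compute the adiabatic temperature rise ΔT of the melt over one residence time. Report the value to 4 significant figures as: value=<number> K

Throughput in SI: Q_s = 200.9 kg/h ÷ 3600 s/h = 0.0558056 kg/s
Mean residence time: t_res = M/Q_s = 3.06 kg / 0.0558056 kg/s = 54.8333 s
Geometry in metres: D = 26.3 mm → 0.0263 m, h = 8.55 mm → 0.00855 m; screw speed N = 152.1 rpm = 2.535 rev/s
Shear rate: γ̇ = πDN/h = π·0.0263·2.535/0.00855 = 24.4973 s⁻¹
ΔT = η·γ̇²·t_res / (ρ·cp) = 1305 · (24.4973)² · 54.8333 / (1335 · 2593) = 12.4053 K

value=12.41 K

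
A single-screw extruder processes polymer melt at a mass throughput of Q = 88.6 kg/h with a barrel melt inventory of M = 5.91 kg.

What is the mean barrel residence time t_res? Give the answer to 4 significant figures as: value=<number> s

value=240.1 s

Q_s = Q / 3600 = 88.6 / 3600 = 0.0246111 kg/s
t_res = M / Q_s = 5.91 ÷ 0.0246111 = 240.135 s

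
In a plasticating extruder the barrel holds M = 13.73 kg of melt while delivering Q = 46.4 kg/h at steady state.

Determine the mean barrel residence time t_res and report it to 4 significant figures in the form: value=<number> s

value=1065. s

Q_s = Q / 3600 = 46.4 / 3600 = 0.0128889 kg/s
t_res = M / Q_s = 13.73 / 0.0128889 = 1065.26 s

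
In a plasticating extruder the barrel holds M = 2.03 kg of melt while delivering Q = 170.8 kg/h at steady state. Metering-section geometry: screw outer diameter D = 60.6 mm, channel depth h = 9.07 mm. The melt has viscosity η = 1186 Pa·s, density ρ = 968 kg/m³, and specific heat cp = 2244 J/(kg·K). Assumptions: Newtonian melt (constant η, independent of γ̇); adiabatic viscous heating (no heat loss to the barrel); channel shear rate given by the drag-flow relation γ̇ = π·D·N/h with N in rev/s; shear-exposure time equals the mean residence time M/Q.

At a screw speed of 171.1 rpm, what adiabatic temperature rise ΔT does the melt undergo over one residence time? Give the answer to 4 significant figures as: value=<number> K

value=83.70 K

Throughput in SI: Q_s = 170.8 kg/h ÷ 3600 s/h = 0.0474444 kg/s
t_res = M / Q_s = 2.03 / 0.0474444 = 42.7869 s
Convert to SI: D = 0.0606 m, h = 0.00907 m, N = 171.1/60 = 2.85167 rev/s
γ̇ = π·D·N / h = π · 0.0606 · 2.85167 / 0.00907 = 59.8569 s⁻¹
ΔT = η·γ̇²·t_res/(ρ·cp) = [1186 × 59.8569² × 42.7869] / [968 × 2244] = 83.6999 K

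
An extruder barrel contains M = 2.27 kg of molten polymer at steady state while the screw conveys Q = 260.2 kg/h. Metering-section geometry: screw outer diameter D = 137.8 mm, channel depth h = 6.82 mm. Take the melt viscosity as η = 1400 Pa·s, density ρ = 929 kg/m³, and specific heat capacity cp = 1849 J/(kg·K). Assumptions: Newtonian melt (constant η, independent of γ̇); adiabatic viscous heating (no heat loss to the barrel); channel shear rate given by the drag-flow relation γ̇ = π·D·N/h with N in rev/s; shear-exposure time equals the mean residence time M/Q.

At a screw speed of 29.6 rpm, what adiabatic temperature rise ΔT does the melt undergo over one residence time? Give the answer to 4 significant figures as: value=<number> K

Q_s = Q / 3600 = 260.2 / 3600 = 0.0722778 kg/s
Mean residence time: t_res = M/Q_s = 2.27 kg / 0.0722778 kg/s = 31.4066 s
D = 137.8 mm = 0.1378 m;  h = 6.82 mm = 0.00682 m;  N = 29.6 rpm / 60 = 0.493333 rev/s
γ̇ = π D N / h = (π)(0.1378)(0.493333) / 0.00682 = 31.3152 s⁻¹
Adiabatic rise: ΔT = η γ̇² t_res / (ρ cp) = 1400·(31.3152)²·31.4066 / (929·1849) = 25.1019 K

value=25.10 K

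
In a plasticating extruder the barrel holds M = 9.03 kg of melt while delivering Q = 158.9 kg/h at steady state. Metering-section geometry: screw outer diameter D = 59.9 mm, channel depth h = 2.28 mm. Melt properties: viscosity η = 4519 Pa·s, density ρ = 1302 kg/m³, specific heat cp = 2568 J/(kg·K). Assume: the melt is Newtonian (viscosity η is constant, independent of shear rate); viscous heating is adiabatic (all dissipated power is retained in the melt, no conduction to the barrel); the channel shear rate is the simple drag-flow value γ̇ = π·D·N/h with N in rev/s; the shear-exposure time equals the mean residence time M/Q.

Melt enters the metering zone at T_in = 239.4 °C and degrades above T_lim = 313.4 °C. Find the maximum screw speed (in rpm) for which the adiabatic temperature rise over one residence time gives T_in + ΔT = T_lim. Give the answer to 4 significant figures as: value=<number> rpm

Throughput in SI: Q_s = 158.9 kg/h ÷ 3600 s/h = 0.0441389 kg/s
Mean residence time: t_res = M/Q_s = 9.03 kg / 0.0441389 kg/s = 204.581 s
Convert to metres: D = 0.0599 m, h = 0.00228 m
Allowable rise: ΔT_a = T_lim − T_in = 313.4 − 239.4 = 74 K
γ̇_max² = ΔT_a·ρ·cp / (η·t_res) = [74 × 1302 × 2568] / [4519 × 204.581] = 267.626 s⁻²
Take the square root: γ̇_max = √(267.626) = 16.3593 s⁻¹
Solve γ̇ = πDN/h for N: N_max = γ̇_max·h/(π·D) = 16.3593 × 0.00228 / (π × 0.0599) = 0.198209 rev/s = 11.8925 rpm

value=11.89 rpm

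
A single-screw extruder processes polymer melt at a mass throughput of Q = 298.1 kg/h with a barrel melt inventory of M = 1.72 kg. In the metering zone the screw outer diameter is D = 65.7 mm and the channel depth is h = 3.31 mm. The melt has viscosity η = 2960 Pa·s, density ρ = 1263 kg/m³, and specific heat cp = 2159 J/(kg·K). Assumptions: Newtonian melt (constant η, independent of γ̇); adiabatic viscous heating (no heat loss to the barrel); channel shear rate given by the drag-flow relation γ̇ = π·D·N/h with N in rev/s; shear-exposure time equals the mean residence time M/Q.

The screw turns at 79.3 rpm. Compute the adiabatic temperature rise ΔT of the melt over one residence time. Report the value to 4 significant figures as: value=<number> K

value=153.2 K

Q_s = Q / 3600 = 298.1 / 3600 = 0.0828056 kg/s
t_res = M / Q_s = 1.72 ÷ 0.0828056 = 20.7716 s
D = 65.7 mm = 0.0657 m;  h = 3.31 mm = 0.00331 m;  N = 79.3 rpm / 60 = 1.32167 rev/s
γ̇ = π·D·N / h = π · 0.0657 · 1.32167 / 0.00331 = 82.4156 s⁻¹
Adiabatic rise: ΔT = η γ̇² t_res / (ρ cp) = 2960·(82.4156)²·20.7716 / (1263·2159) = 153.152 K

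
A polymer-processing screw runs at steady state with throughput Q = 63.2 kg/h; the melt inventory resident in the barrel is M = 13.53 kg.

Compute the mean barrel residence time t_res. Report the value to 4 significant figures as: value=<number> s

Throughput in SI: Q_s = 63.2 kg/h ÷ 3600 s/h = 0.0175556 kg/s
t_res = M / Q_s = 13.53 / 0.0175556 = 770.696 s

value=770.7 s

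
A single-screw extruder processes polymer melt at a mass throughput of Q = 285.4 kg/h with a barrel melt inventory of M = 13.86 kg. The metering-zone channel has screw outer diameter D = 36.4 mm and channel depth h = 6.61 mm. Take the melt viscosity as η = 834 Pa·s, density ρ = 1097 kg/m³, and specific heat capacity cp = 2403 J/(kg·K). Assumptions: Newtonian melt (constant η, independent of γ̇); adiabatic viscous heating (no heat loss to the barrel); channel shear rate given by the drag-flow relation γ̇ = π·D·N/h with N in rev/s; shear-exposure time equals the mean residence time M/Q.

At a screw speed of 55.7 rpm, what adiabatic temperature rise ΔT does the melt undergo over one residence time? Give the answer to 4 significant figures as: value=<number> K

Q_s = Q / 3600 = 285.4 / 3600 = 0.0792778 kg/s
Mean residence time: t_res = M/Q_s = 13.86 kg / 0.0792778 kg/s = 174.828 s
Convert to SI: D = 0.0364 m, h = 0.00661 m, N = 55.7/60 = 0.928333 rev/s
γ̇ = π D N / h = (π)(0.0364)(0.928333) / 0.00661 = 16.0603 s⁻¹
ΔT = η·γ̇²·t_res / (ρ·cp) = 834 · (16.0603)² · 174.828 / (1097 · 2403) = 14.2667 K

value=14.27 K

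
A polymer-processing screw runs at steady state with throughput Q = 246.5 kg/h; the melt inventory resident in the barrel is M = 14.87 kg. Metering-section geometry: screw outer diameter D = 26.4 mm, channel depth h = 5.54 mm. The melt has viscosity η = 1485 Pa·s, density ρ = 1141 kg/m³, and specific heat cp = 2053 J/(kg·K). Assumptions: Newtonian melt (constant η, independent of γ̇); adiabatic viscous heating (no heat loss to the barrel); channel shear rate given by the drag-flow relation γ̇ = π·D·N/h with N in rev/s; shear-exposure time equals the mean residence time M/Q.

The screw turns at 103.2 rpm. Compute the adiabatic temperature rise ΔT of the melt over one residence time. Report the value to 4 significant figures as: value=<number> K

value=91.28 K

Throughput in SI: Q_s = 246.5 kg/h ÷ 3600 s/h = 0.0684722 kg/s
t_res = M / Q_s = 14.87 ÷ 0.0684722 = 217.168 s
Convert to SI: D = 0.0264 m, h = 0.00554 m, N = 103.2/60 = 1.72 rev/s
Shear rate: γ̇ = πDN/h = π·0.0264·1.72/0.00554 = 25.7497 s⁻¹
ΔT = η·γ̇²·t_res/(ρ·cp) = [1485 × 25.7497² × 217.168] / [1141 × 2053] = 91.2837 K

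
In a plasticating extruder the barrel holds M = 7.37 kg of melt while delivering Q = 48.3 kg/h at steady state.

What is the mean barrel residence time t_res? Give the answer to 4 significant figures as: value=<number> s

Throughput in SI: Q_s = 48.3 kg/h ÷ 3600 s/h = 0.0134167 kg/s
t_res = M / Q_s = 7.37 ÷ 0.0134167 = 549.317 s

value=549.3 s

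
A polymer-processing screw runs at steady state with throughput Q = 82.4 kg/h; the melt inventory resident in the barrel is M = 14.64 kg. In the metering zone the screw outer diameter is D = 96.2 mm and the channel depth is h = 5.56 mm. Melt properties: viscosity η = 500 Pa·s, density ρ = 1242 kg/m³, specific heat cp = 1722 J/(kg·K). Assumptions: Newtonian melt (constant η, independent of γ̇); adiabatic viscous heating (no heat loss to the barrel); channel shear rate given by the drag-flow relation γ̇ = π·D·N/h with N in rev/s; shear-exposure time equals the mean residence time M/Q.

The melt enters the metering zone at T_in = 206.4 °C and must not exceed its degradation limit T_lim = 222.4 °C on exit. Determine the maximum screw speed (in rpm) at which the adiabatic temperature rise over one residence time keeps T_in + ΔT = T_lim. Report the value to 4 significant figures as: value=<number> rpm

value=11.42 rpm

Throughput in SI: Q_s = 82.4 kg/h ÷ 3600 s/h = 0.0228889 kg/s
t_res = M / Q_s = 14.64 ÷ 0.0228889 = 639.612 s
Convert to metres: D = 0.0962 m, h = 0.00556 m
Allowable rise: ΔT_a = T_lim − T_in = 222.4 − 206.4 = 16 K
Invert ΔT = ηγ̇²t_res/(ρcp) for γ̇: γ̇_max² = ΔT_a ρ cp / (η t_res) = 16·1242·1722 / (500·639.612) = 107.001 s⁻²
γ̇_max = sqrt(107.001) = 10.3441 s⁻¹
Solve γ̇ = πDN/h for N: N_max = γ̇_max·h/(π·D) = 10.3441 × 0.00556 / (π × 0.0962) = 0.190302 rev/s = 11.4181 rpm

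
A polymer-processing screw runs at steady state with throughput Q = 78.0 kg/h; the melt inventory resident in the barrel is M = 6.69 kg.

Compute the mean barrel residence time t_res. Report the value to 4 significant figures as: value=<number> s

value=308.8 s

Q_s = Q / 3600 = 78.0 / 3600 = 0.0216667 kg/s
t_res = M / Q_s = 6.69 / 0.0216667 = 308.769 s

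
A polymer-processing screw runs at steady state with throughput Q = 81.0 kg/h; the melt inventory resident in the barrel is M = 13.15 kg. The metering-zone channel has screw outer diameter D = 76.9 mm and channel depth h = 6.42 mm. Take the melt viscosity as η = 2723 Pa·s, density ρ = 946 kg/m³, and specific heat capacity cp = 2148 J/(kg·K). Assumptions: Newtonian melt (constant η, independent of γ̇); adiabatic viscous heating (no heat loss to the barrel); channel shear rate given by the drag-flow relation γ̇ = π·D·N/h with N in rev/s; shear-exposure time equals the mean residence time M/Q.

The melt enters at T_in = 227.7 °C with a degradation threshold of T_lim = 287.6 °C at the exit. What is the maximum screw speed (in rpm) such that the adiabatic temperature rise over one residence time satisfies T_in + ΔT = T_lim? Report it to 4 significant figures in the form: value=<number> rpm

value=13.94 rpm

Q_s = Q / 3600 = 81.0 / 3600 = 0.0225 kg/s
t_res = M / Q_s = 13.15 / 0.0225 = 584.444 s
Convert to metres: D = 0.0769 m, h = 0.00642 m
Allowable rise: ΔT_a = T_lim − T_in = 287.6 − 227.7 = 59.9 K
Invert ΔT = ηγ̇²t_res/(ρcp) for γ̇: γ̇_max² = ΔT_a ρ cp / (η t_res) = 59.9·946·2148 / (2723·584.444) = 76.4824 s⁻²
γ̇_max = sqrt(76.4824) = 8.74542 s⁻¹
N_max = γ̇_max h / (πD) = 8.74542·0.00642/(π·0.0769) = 0.232402 rev/s → ×60 = 13.9441 rpm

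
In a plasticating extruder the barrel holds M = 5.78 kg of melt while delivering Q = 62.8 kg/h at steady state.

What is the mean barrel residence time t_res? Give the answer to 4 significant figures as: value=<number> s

value=331.3 s

Q_s = Q / 3600 = 62.8 / 3600 = 0.0174444 kg/s
Mean residence time: t_res = M/Q_s = 5.78 kg / 0.0174444 kg/s = 331.338 s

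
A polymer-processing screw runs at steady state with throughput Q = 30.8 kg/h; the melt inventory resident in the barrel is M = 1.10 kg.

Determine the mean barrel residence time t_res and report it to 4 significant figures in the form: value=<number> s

Convert throughput: Q = 30.8 kg/h = 30.8/3600 = 0.00855556 kg/s
t_res = M / Q_s = 1.10 / 0.00855556 = 128.571 s

value=128.6 s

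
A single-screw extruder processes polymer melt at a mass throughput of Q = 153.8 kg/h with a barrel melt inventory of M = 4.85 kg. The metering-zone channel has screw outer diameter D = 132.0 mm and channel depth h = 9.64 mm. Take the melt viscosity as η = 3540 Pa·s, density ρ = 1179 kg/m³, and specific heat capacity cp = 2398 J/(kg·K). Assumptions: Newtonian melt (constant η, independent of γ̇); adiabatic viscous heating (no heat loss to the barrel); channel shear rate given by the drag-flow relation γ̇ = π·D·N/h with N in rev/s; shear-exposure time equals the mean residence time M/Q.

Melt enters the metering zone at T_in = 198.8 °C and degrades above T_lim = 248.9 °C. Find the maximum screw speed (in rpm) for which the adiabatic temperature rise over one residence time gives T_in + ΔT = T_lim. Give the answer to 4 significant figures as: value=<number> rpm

Q_s = Q / 3600 = 153.8 / 3600 = 0.0427222 kg/s
t_res = M / Q_s = 4.85 / 0.0427222 = 113.524 s
Convert to metres: D = 0.132 m, h = 0.00964 m
Allowable rise: ΔT_a = T_lim − T_in = 248.9 − 198.8 = 50.1 K
γ̇_max² = ΔT_a·ρ·cp / (η·t_res) = [50.1 × 1179 × 2398] / [3540 × 113.524] = 352.46 s⁻²
Take the square root: γ̇_max = √(352.46) = 18.7739 s⁻¹
N_max = γ̇_max·h / (π·D) = 18.7739 · 0.00964 / (π · 0.132) = 0.436423 rev/s = 26.1854 rpm

value=26.19 rpm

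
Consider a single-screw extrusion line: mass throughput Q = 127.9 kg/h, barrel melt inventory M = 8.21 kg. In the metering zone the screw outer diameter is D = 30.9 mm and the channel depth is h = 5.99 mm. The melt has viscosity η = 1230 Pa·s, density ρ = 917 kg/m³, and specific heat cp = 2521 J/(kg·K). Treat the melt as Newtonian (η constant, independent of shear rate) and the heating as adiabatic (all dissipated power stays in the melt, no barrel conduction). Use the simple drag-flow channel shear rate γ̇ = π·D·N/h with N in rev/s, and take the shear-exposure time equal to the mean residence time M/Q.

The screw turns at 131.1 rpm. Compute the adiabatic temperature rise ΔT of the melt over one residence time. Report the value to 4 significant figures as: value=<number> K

value=154.2 K

Throughput in SI: Q_s = 127.9 kg/h ÷ 3600 s/h = 0.0355278 kg/s
t_res = M / Q_s = 8.21 ÷ 0.0355278 = 231.087 s
Geometry in metres: D = 30.9 mm → 0.0309 m, h = 5.99 mm → 0.00599 m; screw speed N = 131.1 rpm = 2.185 rev/s
Shear rate: γ̇ = πDN/h = π·0.0309·2.185/0.00599 = 35.4106 s⁻¹
Adiabatic rise: ΔT = η γ̇² t_res / (ρ cp) = 1230·(35.4106)²·231.087 / (917·2521) = 154.171 K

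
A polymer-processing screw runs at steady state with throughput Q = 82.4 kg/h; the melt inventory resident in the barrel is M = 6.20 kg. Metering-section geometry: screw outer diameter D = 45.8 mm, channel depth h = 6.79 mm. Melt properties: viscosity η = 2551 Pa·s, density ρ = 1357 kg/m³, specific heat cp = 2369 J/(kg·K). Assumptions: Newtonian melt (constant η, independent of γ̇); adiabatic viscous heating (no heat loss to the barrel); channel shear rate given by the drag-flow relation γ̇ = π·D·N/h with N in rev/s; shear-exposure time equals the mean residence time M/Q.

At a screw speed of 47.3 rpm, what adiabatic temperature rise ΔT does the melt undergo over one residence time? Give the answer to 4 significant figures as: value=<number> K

value=59.99 K

Throughput in SI: Q_s = 82.4 kg/h ÷ 3600 s/h = 0.0228889 kg/s
Mean residence time: t_res = M/Q_s = 6.20 kg / 0.0228889 kg/s = 270.874 s
Geometry in metres: D = 45.8 mm → 0.0458 m, h = 6.79 mm → 0.00679 m; screw speed N = 47.3 rpm = 0.788333 rev/s
Shear rate: γ̇ = πDN/h = π·0.0458·0.788333/0.00679 = 16.7053 s⁻¹
Adiabatic rise: ΔT = η γ̇² t_res / (ρ cp) = 2551·(16.7053)²·270.874 / (1357·2369) = 59.9851 K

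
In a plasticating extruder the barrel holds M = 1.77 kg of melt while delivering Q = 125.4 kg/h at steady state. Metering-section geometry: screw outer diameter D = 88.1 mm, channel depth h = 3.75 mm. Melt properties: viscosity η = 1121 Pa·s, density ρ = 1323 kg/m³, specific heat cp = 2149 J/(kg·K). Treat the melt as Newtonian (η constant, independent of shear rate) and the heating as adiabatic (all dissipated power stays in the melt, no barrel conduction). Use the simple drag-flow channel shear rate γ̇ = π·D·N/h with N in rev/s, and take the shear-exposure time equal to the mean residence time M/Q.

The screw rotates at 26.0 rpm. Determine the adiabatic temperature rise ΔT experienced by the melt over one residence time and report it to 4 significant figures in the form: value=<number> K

value=20.49 K

Convert throughput: Q = 125.4 kg/h = 125.4/3600 = 0.0348333 kg/s
t_res = M / Q_s = 1.77 / 0.0348333 = 50.8134 s
Convert to SI: D = 0.0881 m, h = 0.00375 m, N = 26.0/60 = 0.433333 rev/s
γ̇ = π·D·N / h = π · 0.0881 · 0.433333 / 0.00375 = 31.9828 s⁻¹
Adiabatic rise: ΔT = η γ̇² t_res / (ρ cp) = 1121·(31.9828)²·50.8134 / (1323·2149) = 20.4937 K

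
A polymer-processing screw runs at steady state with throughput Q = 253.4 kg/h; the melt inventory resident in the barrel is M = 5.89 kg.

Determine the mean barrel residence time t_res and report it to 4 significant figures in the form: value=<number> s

value=83.68 s

Throughput in SI: Q_s = 253.4 kg/h ÷ 3600 s/h = 0.0703889 kg/s
t_res = M / Q_s = 5.89 / 0.0703889 = 83.678 s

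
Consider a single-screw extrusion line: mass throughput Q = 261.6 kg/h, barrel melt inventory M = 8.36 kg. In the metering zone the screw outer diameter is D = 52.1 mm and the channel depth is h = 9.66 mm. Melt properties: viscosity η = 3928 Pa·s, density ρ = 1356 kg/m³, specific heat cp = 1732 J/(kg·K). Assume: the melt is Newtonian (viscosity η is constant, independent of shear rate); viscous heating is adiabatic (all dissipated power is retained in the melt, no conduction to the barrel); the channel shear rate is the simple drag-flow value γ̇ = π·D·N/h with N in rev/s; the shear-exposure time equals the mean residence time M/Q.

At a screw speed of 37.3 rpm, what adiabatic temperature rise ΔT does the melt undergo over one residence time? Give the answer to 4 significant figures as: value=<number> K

Q_s = Q / 3600 = 261.6 / 3600 = 0.0726667 kg/s
t_res = M / Q_s = 8.36 ÷ 0.0726667 = 115.046 s
D = 52.1 mm = 0.0521 m;  h = 9.66 mm = 0.00966 m;  N = 37.3 rpm / 60 = 0.621667 rev/s
Shear rate: γ̇ = πDN/h = π·0.0521·0.621667/0.00966 = 10.5334 s⁻¹
ΔT = η·γ̇²·t_res/(ρ·cp) = [3928 × 10.5334² × 115.046] / [1356 × 1732] = 21.3487 K

value=21.35 K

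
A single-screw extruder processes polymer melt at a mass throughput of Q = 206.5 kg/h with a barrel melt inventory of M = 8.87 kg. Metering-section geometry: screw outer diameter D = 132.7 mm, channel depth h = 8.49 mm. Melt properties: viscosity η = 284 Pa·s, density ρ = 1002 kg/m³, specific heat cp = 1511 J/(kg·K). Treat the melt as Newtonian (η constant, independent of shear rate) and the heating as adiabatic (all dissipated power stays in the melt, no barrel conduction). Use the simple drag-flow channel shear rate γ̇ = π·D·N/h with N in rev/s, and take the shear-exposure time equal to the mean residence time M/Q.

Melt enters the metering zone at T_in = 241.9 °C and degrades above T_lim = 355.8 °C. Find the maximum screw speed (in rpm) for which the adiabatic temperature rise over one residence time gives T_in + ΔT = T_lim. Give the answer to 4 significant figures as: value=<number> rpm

Q_s = Q / 3600 = 206.5 / 3600 = 0.0573611 kg/s
t_res = M / Q_s = 8.87 ÷ 0.0573611 = 154.634 s
Geometry in SI: D = 132.7 mm → 0.1327 m, h = 8.49 mm → 0.00849 m
ΔT_a = T_lim − T_in = 355.8 °C − 241.9 °C = 113.9 K
Invert ΔT = ηγ̇²t_res/(ρcp) for γ̇: γ̇_max² = ΔT_a ρ cp / (η t_res) = 113.9·1002·1511 / (284·154.634) = 3926.73 s⁻²
γ̇_max = sqrt(3926.73) = 62.6637 s⁻¹
Solve γ̇ = πDN/h for N: N_max = γ̇_max·h/(π·D) = 62.6637 × 0.00849 / (π × 0.1327) = 1.27615 rev/s = 76.5692 rpm

value=76.57 rpm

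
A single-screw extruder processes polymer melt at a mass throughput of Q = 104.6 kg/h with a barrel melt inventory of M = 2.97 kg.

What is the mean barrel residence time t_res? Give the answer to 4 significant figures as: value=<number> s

Throughput in SI: Q_s = 104.6 kg/h ÷ 3600 s/h = 0.0290556 kg/s
t_res = M / Q_s = 2.97 / 0.0290556 = 102.218 s

value=102.2 s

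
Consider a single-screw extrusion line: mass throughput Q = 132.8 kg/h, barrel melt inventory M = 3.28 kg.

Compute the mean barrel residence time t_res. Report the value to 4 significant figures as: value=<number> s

value=88.92 s

Q_s = Q / 3600 = 132.8 / 3600 = 0.0368889 kg/s
t_res = M / Q_s = 3.28 / 0.0368889 = 88.9157 s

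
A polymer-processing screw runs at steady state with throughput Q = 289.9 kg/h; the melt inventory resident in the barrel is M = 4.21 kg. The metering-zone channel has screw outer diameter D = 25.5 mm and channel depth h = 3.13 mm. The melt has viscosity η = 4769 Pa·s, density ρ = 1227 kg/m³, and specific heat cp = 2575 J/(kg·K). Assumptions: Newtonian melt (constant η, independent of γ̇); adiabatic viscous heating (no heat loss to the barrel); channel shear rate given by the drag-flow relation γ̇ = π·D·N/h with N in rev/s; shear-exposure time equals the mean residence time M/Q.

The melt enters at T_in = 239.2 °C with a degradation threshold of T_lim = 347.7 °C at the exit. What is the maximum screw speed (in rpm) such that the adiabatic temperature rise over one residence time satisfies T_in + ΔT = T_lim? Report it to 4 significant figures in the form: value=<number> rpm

Q_s = Q / 3600 = 289.9 / 3600 = 0.0805278 kg/s
Mean residence time: t_res = M/Q_s = 4.21 kg / 0.0805278 kg/s = 52.2801 s
Geometry in SI: D = 25.5 mm → 0.0255 m, h = 3.13 mm → 0.00313 m
ΔT_a = T_lim − T_in = 347.7 − 239.2 = 108.5 K
γ̇_max² = ΔT_a·ρ·cp / (η·t_res) = [108.5 × 1227 × 2575] / [4769 × 52.2801] = 1374.95 s⁻²
γ̇_max = sqrt(1374.95) = 37.0804 s⁻¹
Solve γ̇ = πDN/h for N: N_max = γ̇_max·h/(π·D) = 37.0804 × 0.00313 / (π × 0.0255) = 1.44877 rev/s = 86.926 rpm

value=86.93 rpm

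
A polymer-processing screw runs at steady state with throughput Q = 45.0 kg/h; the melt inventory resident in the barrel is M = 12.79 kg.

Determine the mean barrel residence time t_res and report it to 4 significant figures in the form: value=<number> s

value=1023. s

Q_s = Q / 3600 = 45.0 / 3600 = 0.0125 kg/s
Mean residence time: t_res = M/Q_s = 12.79 kg / 0.0125 kg/s = 1023.2 s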